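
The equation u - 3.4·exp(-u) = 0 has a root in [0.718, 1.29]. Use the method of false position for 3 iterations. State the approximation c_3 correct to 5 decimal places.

f(0.718000) = -0.940271, f(1.290000) = 0.354079
step 1: c = 1.133525, f(c) = 0.039077 > 0 → new bracket [0.718000, 1.133525]
step 2: c = 1.116945, f(c) = 0.004200 > 0 → new bracket [0.718000, 1.116945]
step 3: c = 1.115171, f(c) = 0.000450 > 0 → new bracket [0.718000, 1.115171]

1.11517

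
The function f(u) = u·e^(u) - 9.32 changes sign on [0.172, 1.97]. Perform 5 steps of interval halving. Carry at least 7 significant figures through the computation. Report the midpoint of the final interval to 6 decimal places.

1.717156

f(0.172000) = -9.115719, f(1.970000) = 4.806233 (opposite signs)
step 1: m = 1.071000, f(m) = -6.194505 < 0 → root in [1.071000, 1.970000]
step 2: m = 1.520500, f(m) = -2.364455 < 0 → root in [1.520500, 1.970000]
step 3: m = 1.745250, f(m) = 0.675628 > 0 → root in [1.520500, 1.745250]
step 4: m = 1.632875, f(m) = -0.962016 < 0 → root in [1.632875, 1.745250]
step 5: m = 1.689062, f(m) = -0.174736 < 0 → root in [1.689062, 1.745250]
Midpoint of [1.689062, 1.745250] = 1.717156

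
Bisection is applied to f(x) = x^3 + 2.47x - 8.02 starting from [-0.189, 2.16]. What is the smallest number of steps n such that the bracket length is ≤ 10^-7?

25

Initial width b − a = 2.16 − -0.189 = 2.349000.
After n steps the width is (b−a)/2^n; need (b−a)/2^n ≤ 10^-7.
So n ≥ log₂(2.349000/10^-7) = log₂(23490000.0000) ≈ 24.4855.
Hence n = 25.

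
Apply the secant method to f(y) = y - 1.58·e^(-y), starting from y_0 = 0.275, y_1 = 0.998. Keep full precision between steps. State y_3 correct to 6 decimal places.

f(y_0) = -0.925124, f(y_1) = 0.415587
y_2 = 0.998000 - (0.415587)·(0.998000 - 0.275000)/(0.415587 - (-0.925124)) = 0.773888; f(y_2) = 0.045166
y_3 = 0.773888 - (0.045166)·(0.773888 - 0.998000)/(0.045166 - (0.415587)) = 0.746562; f(y_3) = -0.002348

0.746562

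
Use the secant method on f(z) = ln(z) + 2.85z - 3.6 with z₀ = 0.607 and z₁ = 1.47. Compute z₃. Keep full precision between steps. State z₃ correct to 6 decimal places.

Secant update: z_(k+1) = z_k − f(z_k)·(z_k − z_(k-1))/(f(z_k) − f(z_(k-1))).
f(z_0) = -2.369276, f(z_1) = 0.974762
z_2 = 1.470000 - (0.974762)·(1.470000 - 0.607000)/(0.974762 - (-2.369276)) = 1.218442; f(z_2) = 0.070132
z_3 = 1.218442 - (0.070132)·(1.218442 - 1.470000)/(0.070132 - (0.974762)) = 1.198940; f(z_3) = -0.001585

1.198940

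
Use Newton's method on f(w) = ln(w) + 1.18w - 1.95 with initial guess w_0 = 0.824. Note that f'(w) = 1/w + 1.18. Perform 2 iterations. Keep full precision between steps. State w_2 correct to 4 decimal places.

1.3791

Newton update: w ← w − f(w)/f'(w).
w_0 = 0.824000: f = -1.171265, f' = 2.393592 → w_1 = 0.824000 - (-1.171265)/(2.393592) = 1.313333
w_1 = 1.313333: f = -0.127698, f' = 1.941421 → w_2 = 1.313333 - (-0.127698)/(1.941421) = 1.379109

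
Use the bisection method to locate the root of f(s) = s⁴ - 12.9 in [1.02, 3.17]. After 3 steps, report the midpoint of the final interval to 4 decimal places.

f(1.020000) = -11.817568, f(3.170000) = 88.080391 (opposite signs)
step 1: m = 2.095000, f(m) = 6.363540 > 0 → root in [1.020000, 2.095000]
step 2: m = 1.557500, f(m) = -7.015464 < 0 → root in [1.557500, 2.095000]
step 3: m = 1.826250, f(m) = -1.776514 < 0 → root in [1.826250, 2.095000]
Midpoint of [1.826250, 2.095000] = 1.960625

1.9606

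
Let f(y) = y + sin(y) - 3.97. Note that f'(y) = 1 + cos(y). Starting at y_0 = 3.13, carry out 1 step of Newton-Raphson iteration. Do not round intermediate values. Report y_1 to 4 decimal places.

y_0 = 3.130000: f = -0.828408, f' = 0.000067 → y_1 = 3.130000 - (-0.828408)/(0.000067) = 12331.714611

12331.7146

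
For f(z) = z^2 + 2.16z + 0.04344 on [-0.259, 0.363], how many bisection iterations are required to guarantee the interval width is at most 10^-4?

Initial width b − a = 0.363 − -0.259 = 0.622000.
After n steps the width is (b−a)/2^n; need (b−a)/2^n ≤ 10^-4.
So n ≥ log₂(0.622000/10^-4) = log₂(6220.0000) ≈ 12.6027.
Hence n = 13.

13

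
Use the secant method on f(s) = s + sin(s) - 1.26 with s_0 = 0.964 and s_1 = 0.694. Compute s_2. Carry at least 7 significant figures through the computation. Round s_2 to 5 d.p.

0.65001

f(s_0) = 0.525479, f(s_1) = 0.073617
s_2 = 0.694000 - (0.073617)·(0.694000 - 0.964000)/(0.073617 - (0.525479)) = 0.650012; f(s_2) = -0.004792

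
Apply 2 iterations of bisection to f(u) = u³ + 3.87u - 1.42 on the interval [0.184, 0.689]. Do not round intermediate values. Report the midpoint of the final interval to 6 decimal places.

0.373375

f(0.184000) = -0.701690, f(0.689000) = 1.573513 (opposite signs)
step 1: m = 0.436500, f(m) = 0.352422 > 0 → root in [0.184000, 0.436500]
step 2: m = 0.310250, f(m) = -0.189469 < 0 → root in [0.310250, 0.436500]
Midpoint of [0.310250, 0.436500] = 0.373375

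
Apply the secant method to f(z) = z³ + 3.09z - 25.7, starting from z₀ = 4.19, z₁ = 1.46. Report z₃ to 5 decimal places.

Secant update: z_(k+1) = z_k − f(z_k)·(z_k − z_(k-1))/(f(z_k) − f(z_(k-1))).
f(z_0) = 60.807159, f(z_1) = -18.076464
z_2 = 1.460000 - (-18.076464)·(1.460000 - 4.190000)/(-18.076464 - (60.807159)) = 2.085589; f(z_2) = -10.183878
z_3 = 2.085589 - (-10.183878)·(2.085589 - 1.460000)/(-10.183878 - (-18.076464)) = 2.892793; f(z_3) = 7.446348

2.89279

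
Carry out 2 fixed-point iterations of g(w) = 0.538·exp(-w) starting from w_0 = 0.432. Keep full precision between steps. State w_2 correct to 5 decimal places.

0.37940

w_1 = g(0.432000) = 0.349275
w_2 = g(0.349275) = 0.379397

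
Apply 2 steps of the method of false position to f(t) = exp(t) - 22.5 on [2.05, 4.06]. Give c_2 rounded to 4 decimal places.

False-position update: c = (a·f(b) − b·f(a))/(f(b) − f(a)); replace the endpoint whose sign matches f(c).
f(2.050000) = -14.732099, f(4.060000) = 35.474311
step 1: c = 2.639796, f(c) = -8.489661 < 0 → new bracket [2.639796, 4.060000]
step 2: c = 2.914044, f(c) = -4.068815 < 0 → new bracket [2.914044, 4.060000]

2.9140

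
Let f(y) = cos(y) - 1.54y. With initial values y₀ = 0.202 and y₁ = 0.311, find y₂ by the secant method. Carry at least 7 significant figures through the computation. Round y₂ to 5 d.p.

0.57477

f(y_0) = 0.668587, f(y_1) = 0.473088
y_2 = 0.311000 - (0.473088)·(0.311000 - 0.202000)/(0.473088 - (0.668587)) = 0.574769; f(y_2) = -0.045826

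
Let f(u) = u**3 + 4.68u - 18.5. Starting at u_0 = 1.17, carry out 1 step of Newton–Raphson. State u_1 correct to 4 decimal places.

2.4700

f'(u) = 3u**2 + 4.68
u_0 = 1.170000: f = -11.422787, f' = 8.786700 → u_1 = 1.170000 - (-11.422787)/(8.786700) = 2.470009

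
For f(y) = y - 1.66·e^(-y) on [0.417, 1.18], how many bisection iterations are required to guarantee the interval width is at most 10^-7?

Initial width b − a = 1.18 − 0.417 = 0.763000.
After n steps the width is (b−a)/2^n; need (b−a)/2^n ≤ 10^-7.
So n ≥ log₂(0.763000/10^-7) = log₂(7630000.0000) ≈ 22.8633.
Hence n = 23.

23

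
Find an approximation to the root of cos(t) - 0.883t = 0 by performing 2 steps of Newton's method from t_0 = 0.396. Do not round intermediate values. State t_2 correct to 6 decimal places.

f'(t) = -sin(t) - 0.883
t_0 = 0.396000: f = 0.572943, f' = -1.268731 → t_1 = 0.396000 - (0.572943)/(-1.268731) = 0.847588
t_1 = 0.847588: f = -0.086626, f' = -1.632686 → t_2 = 0.847588 - (-0.086626)/(-1.632686) = 0.794530

0.794530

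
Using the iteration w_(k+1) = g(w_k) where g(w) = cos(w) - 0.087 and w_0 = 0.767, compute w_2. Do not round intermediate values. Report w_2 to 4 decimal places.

w_1 = g(0.767000) = 0.632996
w_2 = g(0.632996) = 0.719259

0.7193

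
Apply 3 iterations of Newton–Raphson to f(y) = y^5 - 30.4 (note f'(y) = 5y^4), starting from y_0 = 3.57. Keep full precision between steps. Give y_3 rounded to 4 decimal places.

2.1040

y_0 = 3.570000: f = 549.483939, f' = 812.162380 → y_1 = 3.570000 - (549.483939)/(812.162380) = 2.893431
y_1 = 2.893431: f = 172.398904, f' = 350.447114 → y_2 = 2.893431 - (172.398904)/(350.447114) = 2.401491
y_2 = 2.401491: f = 49.473899, f' = 166.300638 → y_3 = 2.401491 - (49.473899)/(166.300638) = 2.103994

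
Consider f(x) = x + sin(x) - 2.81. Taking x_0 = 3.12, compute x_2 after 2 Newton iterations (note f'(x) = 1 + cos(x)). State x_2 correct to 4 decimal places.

Newton update: x ← x − f(x)/f'(x).
x_0 = 3.120000: f = 0.331591, f' = 0.000233 → x_1 = 3.120000 - (0.331591)/(0.000233) = -1419.331729
x_1 = -1419.331729: f = -1421.522193, f' = 1.784969 → x_2 = -1419.331729 - (-1421.522193)/(1.784969) = -622.946787

-622.9468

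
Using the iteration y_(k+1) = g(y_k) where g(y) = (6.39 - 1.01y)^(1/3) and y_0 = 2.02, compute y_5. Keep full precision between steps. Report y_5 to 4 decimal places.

y_1 = g(2.020000) = 1.632387
y_2 = g(1.632387) = 1.679960
y_3 = g(1.679960) = 1.674265
y_4 = g(1.674265) = 1.674949
y_5 = g(1.674949) = 1.674867

1.6749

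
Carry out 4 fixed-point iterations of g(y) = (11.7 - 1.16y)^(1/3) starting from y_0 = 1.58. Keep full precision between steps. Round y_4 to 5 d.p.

2.10018

y_1 = g(1.580000) = 2.144855
y_2 = g(2.144855) = 2.096287
y_3 = g(2.096287) = 2.100552
y_4 = g(2.100552) = 2.100178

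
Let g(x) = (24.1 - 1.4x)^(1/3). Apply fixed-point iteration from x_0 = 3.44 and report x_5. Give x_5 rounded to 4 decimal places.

2.7271

x_1 = g(3.440000) = 2.681631
x_2 = g(2.681631) = 2.729969
x_3 = g(2.729969) = 2.726939
x_4 = g(2.726939) = 2.727129
x_5 = g(2.727129) = 2.727117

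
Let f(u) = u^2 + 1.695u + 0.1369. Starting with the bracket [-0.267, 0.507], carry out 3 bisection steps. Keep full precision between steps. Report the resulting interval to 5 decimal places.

f(-0.267000) = -0.244376, f(0.507000) = 1.253314 (opposite signs)
step 1: m = 0.120000, f(m) = 0.354700 > 0 → root in [-0.267000, 0.120000]
step 2: m = -0.073500, f(m) = 0.017720 > 0 → root in [-0.267000, -0.073500]
step 3: m = -0.170250, f(m) = -0.122689 < 0 → root in [-0.170250, -0.073500]

[-0.17025, -0.07350]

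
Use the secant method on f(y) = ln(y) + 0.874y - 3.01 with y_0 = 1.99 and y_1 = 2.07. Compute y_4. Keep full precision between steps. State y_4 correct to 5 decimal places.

f(y_0) = -0.582605, f(y_1) = -0.473271
y_2 = 2.070000 - (-0.473271)·(2.070000 - 1.990000)/(-0.473271 - (-0.582605)) = 2.416294; f(y_2) = -0.015924
y_3 = 2.416294 - (-0.015924)·(2.416294 - 2.070000)/(-0.015924 - (-0.473271)) = 2.428351; f(y_3) = -0.000408
y_4 = 2.428351 - (-0.000408)·(2.428351 - 2.416294)/(-0.000408 - (-0.015924)) = 2.428669; f(y_4) = -0.000000

2.42867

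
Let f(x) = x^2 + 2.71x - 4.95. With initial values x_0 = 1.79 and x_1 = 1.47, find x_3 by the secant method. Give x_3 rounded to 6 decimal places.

f(x_0) = 3.105000, f(x_1) = 1.194600
x_2 = 1.470000 - (1.194600)·(1.470000 - 1.790000)/(1.194600 - (3.105000)) = 1.269899; f(x_2) = 0.104072
x_3 = 1.269899 - (0.104072)·(1.269899 - 1.470000)/(0.104072 - (1.194600)) = 1.250803; f(x_3) = 0.004186

1.250803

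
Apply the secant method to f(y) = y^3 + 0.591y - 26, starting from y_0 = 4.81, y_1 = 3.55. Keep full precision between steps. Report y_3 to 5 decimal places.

2.94420

Secant update: y_(k+1) = y_k − f(y_k)·(y_k − y_(k-1))/(f(y_k) − f(y_(k-1))).
f(y_0) = 88.127351, f(y_1) = 20.836925
y_2 = 3.550000 - (20.836925)·(3.550000 - 4.810000)/(20.836925 - (88.127351)) = 3.159833; f(y_2) = 7.416945
y_3 = 3.159833 - (7.416945)·(3.159833 - 3.550000)/(7.416945 - (20.836925)) = 2.944195; f(y_3) = 1.261146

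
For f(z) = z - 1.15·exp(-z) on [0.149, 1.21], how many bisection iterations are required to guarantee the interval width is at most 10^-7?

Initial width b − a = 1.21 − 0.149 = 1.061000.
After n steps the width is (b−a)/2^n; need (b−a)/2^n ≤ 10^-7.
So n ≥ log₂(1.061000/10^-7) = log₂(10610000.0000) ≈ 23.3389.
Hence n = 24.

24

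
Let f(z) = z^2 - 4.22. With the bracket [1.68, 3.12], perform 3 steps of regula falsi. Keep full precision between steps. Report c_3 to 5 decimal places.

2.05067

f(1.680000) = -1.397600, f(3.120000) = 5.514400
step 1: c = 1.971167, f(c) = -0.334502 < 0 → new bracket [1.971167, 3.120000]
step 2: c = 2.036869, f(c) = -0.071164 < 0 → new bracket [2.036869, 3.120000]
step 3: c = 2.050669, f(c) = -0.014757 < 0 → new bracket [2.050669, 3.120000]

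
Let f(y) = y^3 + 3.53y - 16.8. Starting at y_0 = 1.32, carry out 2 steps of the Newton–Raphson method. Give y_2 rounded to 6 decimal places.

Newton update: y ← y − f(y)/f'(y).
f'(y) = 3y^2 + 3.53
y_0 = 1.320000: f = -9.840432, f' = 8.757200 → y_1 = 1.320000 - (-9.840432)/(8.757200) = 2.443696
y_1 = 2.443696: f = 6.419148, f' = 21.444953 → y_2 = 2.443696 - (6.419148)/(21.444953) = 2.144365

2.144365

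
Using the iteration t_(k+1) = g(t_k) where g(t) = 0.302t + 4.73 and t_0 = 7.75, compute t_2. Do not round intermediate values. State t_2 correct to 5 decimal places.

6.86529

t_1 = g(7.750000) = 7.070500
t_2 = g(7.070500) = 6.865291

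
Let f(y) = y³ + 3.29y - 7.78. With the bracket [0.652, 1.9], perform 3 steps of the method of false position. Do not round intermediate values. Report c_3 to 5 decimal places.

f(0.652000) = -5.357752, f(1.900000) = 5.330000
step 1: c = 1.277620, f(c) = -1.491152 < 0 → new bracket [1.277620, 1.900000]
step 2: c = 1.413677, f(c) = -0.303795 < 0 → new bracket [1.413677, 1.900000]
step 3: c = 1.439901, f(c) = -0.057356 < 0 → new bracket [1.439901, 1.900000]

1.43990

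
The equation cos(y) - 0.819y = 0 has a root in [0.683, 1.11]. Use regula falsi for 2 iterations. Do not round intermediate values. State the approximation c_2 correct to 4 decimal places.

False-position update: c = (a·f(b) − b·f(a))/(f(b) − f(a)); replace the endpoint whose sign matches f(c).
f(0.683000) = 0.216306, f(1.110000) = -0.464428
step 1: c = 0.818681, f(c) = 0.012686 > 0 → new bracket [0.818681, 1.110000]
step 2: c = 0.826426, f(c) = 0.000665 > 0 → new bracket [0.826426, 1.110000]

0.8264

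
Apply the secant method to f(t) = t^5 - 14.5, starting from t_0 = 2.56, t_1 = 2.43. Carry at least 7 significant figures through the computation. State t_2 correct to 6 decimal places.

2.068029

Secant update: t_(k+1) = t_k − f(t_k)·(t_k − t_(k-1))/(f(t_k) − f(t_(k-1))).
f(t_0) = 95.451163, f(t_1) = 70.228861
t_2 = 2.430000 - (70.228861)·(2.430000 - 2.560000)/(70.228861 - (95.451163)) = 2.068029; f(t_2) = 23.325328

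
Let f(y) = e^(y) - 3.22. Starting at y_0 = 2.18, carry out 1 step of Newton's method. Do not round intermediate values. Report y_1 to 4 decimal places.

1.5440

f'(y) = e^(y)
y_0 = 2.180000: f = 5.626306, f' = 8.846306 → y_1 = 2.180000 - (5.626306)/(8.846306) = 1.543994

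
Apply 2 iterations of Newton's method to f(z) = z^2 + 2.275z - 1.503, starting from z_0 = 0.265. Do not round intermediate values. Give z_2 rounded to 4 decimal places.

Newton update: z ← z − f(z)/f'(z).
f'(z) = 2z + 2.275
z_0 = 0.265000: f = -0.829900, f' = 2.805000 → z_1 = 0.265000 - (-0.829900)/(2.805000) = 0.560865
z_1 = 0.560865: f = 0.087536, f' = 3.396729 → z_2 = 0.560865 - (0.087536)/(3.396729) = 0.535094

0.5351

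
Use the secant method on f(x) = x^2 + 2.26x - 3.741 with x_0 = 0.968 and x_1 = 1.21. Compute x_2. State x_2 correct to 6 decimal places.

1.106868

f(x_0) = -0.616296, f(x_1) = 0.457700
x_2 = 1.210000 - (0.457700)·(1.210000 - 0.968000)/(0.457700 - (-0.616296)) = 1.106868; f(x_2) = -0.014322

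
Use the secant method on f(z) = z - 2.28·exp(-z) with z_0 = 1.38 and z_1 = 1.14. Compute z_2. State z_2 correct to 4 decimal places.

f(z_0) = 0.806401, f(z_1) = 0.410813
z_2 = 1.140000 - (0.410813)·(1.140000 - 1.380000)/(0.410813 - (0.806401)) = 0.890764; f(z_2) = -0.044817

0.8908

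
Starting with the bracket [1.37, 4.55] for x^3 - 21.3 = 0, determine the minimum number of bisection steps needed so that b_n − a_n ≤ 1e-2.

9

Initial width b − a = 4.55 − 1.37 = 3.180000.
After n steps the width is (b−a)/2^n; need (b−a)/2^n ≤ 1e-2.
So n ≥ log₂(3.180000/1e-2) = log₂(318.0000) ≈ 8.3129.
Hence n = 9.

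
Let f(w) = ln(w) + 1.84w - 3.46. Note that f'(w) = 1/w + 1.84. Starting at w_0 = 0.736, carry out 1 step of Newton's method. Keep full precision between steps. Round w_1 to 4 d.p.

w_0 = 0.736000: f = -2.412285, f' = 3.198696 → w_1 = 0.736000 - (-2.412285)/(3.198696) = 1.490147

1.4901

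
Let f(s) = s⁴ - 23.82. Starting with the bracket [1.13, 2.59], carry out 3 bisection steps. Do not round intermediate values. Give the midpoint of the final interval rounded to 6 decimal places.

2.133750

f(1.130000) = -22.189526, f(2.590000) = 21.178606 (opposite signs)
step 1: m = 1.860000, f(m) = -11.851168 < 0 → root in [1.860000, 2.590000]
step 2: m = 2.225000, f(m) = 0.688688 > 0 → root in [1.860000, 2.225000]
step 3: m = 2.042500, f(m) = -6.416033 < 0 → root in [2.042500, 2.225000]
Midpoint of [2.042500, 2.225000] = 2.133750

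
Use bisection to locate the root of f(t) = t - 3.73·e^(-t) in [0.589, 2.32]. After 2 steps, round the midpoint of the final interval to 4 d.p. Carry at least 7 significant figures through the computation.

f(0.589000) = -1.480709, f(2.320000) = 1.953440 (opposite signs)
step 1: m = 1.454500, f(m) = 0.583481 > 0 → root in [0.589000, 1.454500]
step 2: m = 1.021750, f(m) = -0.320917 < 0 → root in [1.021750, 1.454500]
Midpoint of [1.021750, 1.454500] = 1.238125

1.2381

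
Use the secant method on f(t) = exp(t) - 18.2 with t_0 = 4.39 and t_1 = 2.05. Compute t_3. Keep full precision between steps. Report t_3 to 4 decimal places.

f(t_0) = 62.440419, f(t_1) = -10.432099
t_2 = 2.050000 - (-10.432099)·(2.050000 - 4.390000)/(-10.432099 - (62.440419)) = 2.384984; f(t_2) = -7.341113
t_3 = 2.384984 - (-7.341113)·(2.384984 - 2.050000)/(-7.341113 - (-10.432099)) = 3.180573; f(t_3) = 5.860531

3.1806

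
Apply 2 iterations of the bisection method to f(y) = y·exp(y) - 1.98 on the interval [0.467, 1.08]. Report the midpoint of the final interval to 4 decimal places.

0.8501

f(0.467000) = -1.235041, f(1.080000) = 1.200254 (opposite signs)
step 1: m = 0.773500, f(m) = -0.303564 < 0 → root in [0.773500, 1.080000]
step 2: m = 0.926750, f(m) = 0.361235 > 0 → root in [0.773500, 0.926750]
Midpoint of [0.773500, 0.926750] = 0.850125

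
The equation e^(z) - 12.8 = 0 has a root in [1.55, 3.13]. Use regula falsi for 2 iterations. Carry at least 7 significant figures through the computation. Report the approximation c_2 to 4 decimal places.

f(1.550000) = -8.088530, f(3.130000) = 10.073980
step 1: c = 2.253640, f(c) = -3.277661 < 0 → new bracket [2.253640, 3.130000]
step 2: c = 2.468776, f(c) = -0.992017 < 0 → new bracket [2.468776, 3.130000]

2.4688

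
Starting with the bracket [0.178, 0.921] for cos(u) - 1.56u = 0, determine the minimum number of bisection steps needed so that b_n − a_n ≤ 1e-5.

17

Initial width b − a = 0.921 − 0.178 = 0.743000.
After n steps the width is (b−a)/2^n; need (b−a)/2^n ≤ 1e-5.
So n ≥ log₂(0.743000/1e-5) = log₂(74300.0000) ≈ 16.1811.
Hence n = 17.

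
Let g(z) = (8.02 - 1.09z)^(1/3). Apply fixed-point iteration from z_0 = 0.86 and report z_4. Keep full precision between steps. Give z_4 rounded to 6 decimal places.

1.820560

z_1 = g(0.860000) = 1.920426
z_2 = g(1.920426) = 1.809694
z_3 = g(1.809694) = 1.821896
z_4 = g(1.821896) = 1.820560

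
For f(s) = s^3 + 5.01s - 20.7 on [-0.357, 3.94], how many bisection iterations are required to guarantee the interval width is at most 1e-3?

13

Initial width b − a = 3.94 − -0.357 = 4.297000.
After n steps the width is (b−a)/2^n; need (b−a)/2^n ≤ 1e-3.
So n ≥ log₂(4.297000/1e-3) = log₂(4297.0000) ≈ 12.0691.
Hence n = 13.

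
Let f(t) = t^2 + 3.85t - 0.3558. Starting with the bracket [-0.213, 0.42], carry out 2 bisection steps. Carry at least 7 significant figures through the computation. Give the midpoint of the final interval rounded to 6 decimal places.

f(-0.213000) = -1.130481, f(0.420000) = 1.437600 (opposite signs)
step 1: m = 0.103500, f(m) = 0.053387 > 0 → root in [-0.213000, 0.103500]
step 2: m = -0.054750, f(m) = -0.563590 < 0 → root in [-0.054750, 0.103500]
Midpoint of [-0.054750, 0.103500] = 0.024375

0.024375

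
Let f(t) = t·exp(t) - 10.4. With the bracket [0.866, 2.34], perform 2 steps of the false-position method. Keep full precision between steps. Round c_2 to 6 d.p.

1.645672

f(0.866000) = -8.341187, f(2.340000) = 13.892094
step 1: c = 1.418996, f(c) = -4.535336 < 0 → new bracket [1.418996, 2.340000]
step 2: c = 1.645672, f(c) = -1.868023 < 0 → new bracket [1.645672, 2.340000]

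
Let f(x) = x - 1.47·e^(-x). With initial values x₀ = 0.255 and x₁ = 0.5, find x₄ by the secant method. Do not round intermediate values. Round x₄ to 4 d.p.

0.7174

f(x_0) = -0.884127, f(x_1) = -0.391600
x_2 = 0.500000 - (-0.391600)·(0.500000 - 0.255000)/(-0.391600 - (-0.884127)) = 0.694795; f(x_2) = -0.038994
x_3 = 0.694795 - (-0.038994)·(0.694795 - 0.500000)/(-0.038994 - (-0.391600)) = 0.716338; f(x_3) = -0.001814
x_4 = 0.716338 - (-0.001814)·(0.716338 - 0.694795)/(-0.001814 - (-0.038994)) = 0.717388; f(x_4) = -0.000009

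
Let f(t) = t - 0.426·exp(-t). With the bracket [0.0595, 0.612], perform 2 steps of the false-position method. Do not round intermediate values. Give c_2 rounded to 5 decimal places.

0.31215

f(0.059500) = -0.341892, f(0.612000) = 0.380995
step 1: c = 0.320807, f(c) = 0.011717 > 0 → new bracket [0.059500, 0.320807]
step 2: c = 0.312148, f(c) = 0.000371 > 0 → new bracket [0.059500, 0.312148]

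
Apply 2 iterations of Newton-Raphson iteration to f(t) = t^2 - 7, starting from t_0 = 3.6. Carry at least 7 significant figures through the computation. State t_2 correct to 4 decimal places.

Newton update: t ← t − f(t)/f'(t).
f'(t) = 2t
t_0 = 3.600000: f = 5.960000, f' = 7.200000 → t_1 = 3.600000 - (5.960000)/(7.200000) = 2.772222
t_1 = 2.772222: f = 0.685216, f' = 5.544444 → t_2 = 2.772222 - (0.685216)/(5.544444) = 2.648636

2.6486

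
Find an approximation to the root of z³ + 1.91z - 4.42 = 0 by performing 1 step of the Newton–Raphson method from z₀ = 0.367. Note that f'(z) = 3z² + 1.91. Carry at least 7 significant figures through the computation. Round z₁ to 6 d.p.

1.952779

z_0 = 0.367000: f = -3.669599, f' = 2.314067 → z_1 = 0.367000 - (-3.669599)/(2.314067) = 1.952779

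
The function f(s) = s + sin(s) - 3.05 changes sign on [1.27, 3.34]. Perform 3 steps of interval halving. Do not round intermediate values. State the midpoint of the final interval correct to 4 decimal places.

2.4344

f(1.270000) = -0.824899, f(3.340000) = 0.092892 (opposite signs)
step 1: m = 2.305000, f(m) = -0.002635 < 0 → root in [2.305000, 3.340000]
step 2: m = 2.822500, f(m) = 0.086205 > 0 → root in [2.305000, 2.822500]
step 3: m = 2.563750, f(m) = 0.059968 > 0 → root in [2.305000, 2.563750]
Midpoint of [2.305000, 2.563750] = 2.434375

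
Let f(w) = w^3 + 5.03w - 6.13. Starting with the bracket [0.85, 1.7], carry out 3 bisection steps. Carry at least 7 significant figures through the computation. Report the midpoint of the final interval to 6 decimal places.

f(0.850000) = -1.240375, f(1.700000) = 7.334000 (opposite signs)
step 1: m = 1.275000, f(m) = 2.355922 > 0 → root in [0.850000, 1.275000]
step 2: m = 1.062500, f(m) = 0.413838 > 0 → root in [0.850000, 1.062500]
step 3: m = 0.956250, f(m) = -0.445654 < 0 → root in [0.956250, 1.062500]
Midpoint of [0.956250, 1.062500] = 1.009375

1.009375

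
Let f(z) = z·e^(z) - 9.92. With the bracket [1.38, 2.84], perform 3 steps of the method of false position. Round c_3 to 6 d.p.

f(1.380000) = -4.434636, f(2.840000) = 38.688774
step 1: c = 1.530140, f(c) = -2.852548 < 0 → new bracket [1.530140, 2.840000]
step 2: c = 1.620086, f(c) = -1.732861 < 0 → new bracket [1.620086, 2.840000]
step 3: c = 1.672383, f(c) = -1.014827 < 0 → new bracket [1.672383, 2.840000]

1.672383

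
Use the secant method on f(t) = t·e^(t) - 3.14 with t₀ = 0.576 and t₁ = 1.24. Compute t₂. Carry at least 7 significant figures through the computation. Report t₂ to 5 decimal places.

Secant update: t_(k+1) = t_k − f(t_k)·(t_k − t_(k-1))/(f(t_k) − f(t_(k-1))).
f(t_0) = -2.115349, f(t_1) = 1.144961
t_2 = 1.240000 - (1.144961)·(1.240000 - 0.576000)/(1.144961 - (-2.115349)) = 1.006815; f(t_2) = -0.384476

1.00682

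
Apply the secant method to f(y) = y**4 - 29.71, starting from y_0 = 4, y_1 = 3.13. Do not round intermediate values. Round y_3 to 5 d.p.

2.48697

f(y_0) = 226.290000, f(y_1) = 66.269250
y_2 = 3.130000 - (66.269250)·(3.130000 - 4.000000)/(66.269250 - (226.290000)) = 2.769708; f(y_2) = 29.138547
y_3 = 2.769708 - (29.138547)·(2.769708 - 3.130000)/(29.138547 - (66.269250)) = 2.486966; f(y_3) = 8.544228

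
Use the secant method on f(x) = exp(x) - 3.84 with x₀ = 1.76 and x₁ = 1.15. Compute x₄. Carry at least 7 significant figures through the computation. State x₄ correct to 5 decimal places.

Secant update: x_(k+1) = x_k − f(x_k)·(x_k − x_(k-1))/(f(x_k) − f(x_(k-1))).
f(x_0) = 1.972437, f(x_1) = -0.681807
x_2 = 1.150000 - (-0.681807)·(1.150000 - 1.760000)/(-0.681807 - (1.972437)) = 1.306693; f(x_2) = -0.146061
x_3 = 1.306693 - (-0.146061)·(1.306693 - 1.150000)/(-0.146061 - (-0.681807)) = 1.349413; f(x_3) = 0.015161
x_4 = 1.349413 - (0.015161)·(1.349413 - 1.306693)/(0.015161 - (-0.146061)) = 1.345396; f(x_4) = -0.000295

1.34540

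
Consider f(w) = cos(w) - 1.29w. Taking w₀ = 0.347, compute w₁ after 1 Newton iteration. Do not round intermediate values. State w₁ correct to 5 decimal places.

Newton update: w ← w − f(w)/f'(w).
f'(w) = -sin(w) - 1.29
w_0 = 0.347000: f = 0.492767, f' = -1.630078 → w_1 = 0.347000 - (0.492767)/(-1.630078) = 0.649297

0.64930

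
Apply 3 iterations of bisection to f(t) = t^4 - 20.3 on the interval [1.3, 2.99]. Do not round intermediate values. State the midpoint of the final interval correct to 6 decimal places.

2.039375

f(1.300000) = -17.443900, f(2.990000) = 59.625388 (opposite signs)
step 1: m = 2.145000, f(m) = 0.869431 > 0 → root in [1.300000, 2.145000]
step 2: m = 1.722500, f(m) = -11.496874 < 0 → root in [1.722500, 2.145000]
step 3: m = 1.933750, f(m) = -6.316969 < 0 → root in [1.933750, 2.145000]
Midpoint of [1.933750, 2.145000] = 2.039375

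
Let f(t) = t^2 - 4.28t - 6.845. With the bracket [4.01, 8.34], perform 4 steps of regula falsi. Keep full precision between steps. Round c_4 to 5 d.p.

5.50546

f(4.010000) = -7.927700, f(8.340000) = 27.015400
step 1: c = 4.992367, f(c) = -3.288604 < 0 → new bracket [4.992367, 8.340000]
step 2: c = 5.355653, f(c) = -1.084173 < 0 → new bracket [5.355653, 8.340000]
step 3: c = 5.470799, f(c) = -0.330376 < 0 → new bracket [5.470799, 8.340000]
step 4: c = 5.505463, f(c) = -0.098257 < 0 → new bracket [5.505463, 8.340000]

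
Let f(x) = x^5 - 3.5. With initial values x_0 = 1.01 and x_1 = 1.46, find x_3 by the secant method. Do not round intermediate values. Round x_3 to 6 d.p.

1.265399

f(x_0) = -2.448990, f(x_1) = 3.133829
x_2 = 1.460000 - (3.133829)·(1.460000 - 1.010000)/(3.133829 - (-2.448990)) = 1.207399; f(x_2) = -0.934010
x_3 = 1.207399 - (-0.934010)·(1.207399 - 1.460000)/(-0.934010 - (3.133829)) = 1.265399; f(x_3) = -0.255581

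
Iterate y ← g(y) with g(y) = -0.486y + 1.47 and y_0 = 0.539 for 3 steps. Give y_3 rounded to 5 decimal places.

y_1 = g(0.539000) = 1.208046
y_2 = g(1.208046) = 0.882890
y_3 = g(0.882890) = 1.040916

1.04092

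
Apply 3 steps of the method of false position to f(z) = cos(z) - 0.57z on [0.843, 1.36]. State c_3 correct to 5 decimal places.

f(0.843000) = 0.184716, f(1.360000) = -0.565961
step 1: c = 0.970216, f(c) = 0.012098 > 0 → new bracket [0.970216, 1.360000]
step 2: c = 0.978374, f(c) = 0.000699 > 0 → new bracket [0.978374, 1.360000]
step 3: c = 0.978845, f(c) = 0.000040 > 0 → new bracket [0.978845, 1.360000]

0.97884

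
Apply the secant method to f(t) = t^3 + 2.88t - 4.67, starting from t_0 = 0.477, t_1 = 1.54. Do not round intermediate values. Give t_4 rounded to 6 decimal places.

Secant update: t_(k+1) = t_k − f(t_k)·(t_k − t_(k-1))/(f(t_k) − f(t_(k-1))).
f(t_0) = -3.187709, f(t_1) = 3.417464
t_2 = 1.540000 - (3.417464)·(1.540000 - 0.477000)/(3.417464 - (-3.187709)) = 0.990012; f(t_2) = -0.848430
t_3 = 0.990012 - (-0.848430)·(0.990012 - 1.540000)/(-0.848430 - (3.417464)) = 1.099398; f(t_3) = -0.174921
t_4 = 1.099398 - (-0.174921)·(1.099398 - 0.990012)/(-0.174921 - (-0.848430)) = 1.127807; f(t_4) = 0.012594

1.127807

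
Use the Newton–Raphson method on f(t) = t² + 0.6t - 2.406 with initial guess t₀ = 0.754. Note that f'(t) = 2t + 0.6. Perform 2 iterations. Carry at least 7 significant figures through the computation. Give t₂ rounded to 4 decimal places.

t_0 = 0.754000: f = -1.385084, f' = 2.108000 → t_1 = 0.754000 - (-1.385084)/(2.108000) = 1.411061
t_1 = 1.411061: f = 0.431729, f' = 3.422121 → t_2 = 1.411061 - (0.431729)/(3.422121) = 1.284902

1.2849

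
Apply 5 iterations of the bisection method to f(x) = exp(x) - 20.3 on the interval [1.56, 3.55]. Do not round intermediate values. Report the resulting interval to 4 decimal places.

f(1.560000) = -15.541179, f(3.550000) = 14.513317 (opposite signs)
step 1: m = 2.555000, f(m) = -7.428700 < 0 → root in [2.555000, 3.550000]
step 2: m = 3.052500, f(m) = 0.868199 > 0 → root in [2.555000, 3.052500]
step 3: m = 2.803750, f(m) = -3.793570 < 0 → root in [2.803750, 3.052500]
step 4: m = 2.928125, f(m) = -1.607451 < 0 → root in [2.928125, 3.052500]
step 5: m = 2.990312, f(m) = -0.408102 < 0 → root in [2.990312, 3.052500]

[2.9903, 3.0525]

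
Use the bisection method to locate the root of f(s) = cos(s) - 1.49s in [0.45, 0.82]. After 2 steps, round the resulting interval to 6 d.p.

[0.542500, 0.635000]

f(0.450000) = 0.229947, f(0.820000) = -0.539579 (opposite signs)
step 1: m = 0.635000, f(m) = -0.141078 < 0 → root in [0.450000, 0.635000]
step 2: m = 0.542500, f(m) = 0.048096 > 0 → root in [0.542500, 0.635000]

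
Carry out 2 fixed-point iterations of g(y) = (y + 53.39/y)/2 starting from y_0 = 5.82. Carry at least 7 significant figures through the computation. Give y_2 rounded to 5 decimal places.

7.30925

y_1 = g(5.820000) = 7.496770
y_2 = g(7.496770) = 7.309252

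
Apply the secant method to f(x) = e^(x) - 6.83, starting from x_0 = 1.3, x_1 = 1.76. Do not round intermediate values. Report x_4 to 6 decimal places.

1.921192

f(x_0) = -3.160703, f(x_1) = -1.017563
x_2 = 1.760000 - (-1.017563)·(1.760000 - 1.300000)/(-1.017563 - (-3.160703)) = 1.978408; f(x_2) = 0.401221
x_3 = 1.978408 - (0.401221)·(1.978408 - 1.760000)/(0.401221 - (-1.017563)) = 1.916644; f(x_3) = -0.031895
x_4 = 1.916644 - (-0.031895)·(1.916644 - 1.978408)/(-0.031895 - (0.401221)) = 1.921192; f(x_4) = -0.000904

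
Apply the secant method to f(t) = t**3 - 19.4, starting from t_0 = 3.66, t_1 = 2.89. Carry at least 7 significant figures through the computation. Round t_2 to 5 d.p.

2.74344

f(t_0) = 29.627896, f(t_1) = 4.737569
t_2 = 2.890000 - (4.737569)·(2.890000 - 3.660000)/(4.737569 - (29.627896)) = 2.743440; f(t_2) = 1.248398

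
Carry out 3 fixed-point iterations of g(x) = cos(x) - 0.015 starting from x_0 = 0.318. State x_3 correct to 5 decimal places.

0.82205

x_1 = g(0.318000) = 0.934863
x_2 = g(0.934863) = 0.578929
x_3 = g(0.578929) = 0.822049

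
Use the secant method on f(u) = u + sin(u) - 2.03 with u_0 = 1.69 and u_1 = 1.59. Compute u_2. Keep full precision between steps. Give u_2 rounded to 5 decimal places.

0.98862

f(u_0) = 0.652904, f(u_1) = 0.559816
u_2 = 1.590000 - (0.559816)·(1.590000 - 1.690000)/(0.559816 - (0.652904)) = 0.988617; f(u_2) = -0.206117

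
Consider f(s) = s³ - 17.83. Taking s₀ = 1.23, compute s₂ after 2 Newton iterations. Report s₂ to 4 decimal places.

3.4292

f'(s) = 3s²
s_0 = 1.230000: f = -15.969133, f' = 4.538700 → s_1 = 1.230000 - (-15.969133)/(4.538700) = 4.748438
s_1 = 4.748438: f = 89.236159, f' = 67.642981 → s_2 = 4.748438 - (89.236159)/(67.642981) = 3.429215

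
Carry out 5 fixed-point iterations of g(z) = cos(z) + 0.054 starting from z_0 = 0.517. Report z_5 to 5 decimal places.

z_1 = g(0.517000) = 0.923306
z_2 = g(0.923306) = 0.657187
z_3 = g(0.657187) = 0.845714
z_4 = g(0.845714) = 0.717197
z_5 = g(0.717197) = 0.807651

0.80765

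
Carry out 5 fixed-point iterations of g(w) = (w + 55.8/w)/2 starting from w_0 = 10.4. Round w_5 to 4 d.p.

w_1 = g(10.400000) = 7.882692
w_2 = g(7.882692) = 7.480746
w_3 = g(7.480746) = 7.469948
w_4 = g(7.469948) = 7.469940
w_5 = g(7.469940) = 7.469940

7.4699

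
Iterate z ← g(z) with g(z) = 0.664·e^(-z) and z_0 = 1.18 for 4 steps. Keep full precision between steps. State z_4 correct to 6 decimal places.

z_1 = g(1.180000) = 0.204033
z_2 = g(0.204033) = 0.541449
z_3 = g(0.541449) = 0.386385
z_4 = g(0.386385) = 0.451194

0.451194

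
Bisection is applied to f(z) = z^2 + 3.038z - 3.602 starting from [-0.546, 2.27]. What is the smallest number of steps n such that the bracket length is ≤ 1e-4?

15

Initial width b − a = 2.27 − -0.546 = 2.816000.
After n steps the width is (b−a)/2^n; need (b−a)/2^n ≤ 1e-4.
So n ≥ log₂(2.816000/1e-4) = log₂(28160.0000) ≈ 14.7814.
Hence n = 15.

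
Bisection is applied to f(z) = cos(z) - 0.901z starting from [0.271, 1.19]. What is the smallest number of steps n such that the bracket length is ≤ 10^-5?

17

Initial width b − a = 1.19 − 0.271 = 0.919000.
After n steps the width is (b−a)/2^n; need (b−a)/2^n ≤ 10^-5.
So n ≥ log₂(0.919000/10^-5) = log₂(91900.0000) ≈ 16.4878.
Hence n = 17.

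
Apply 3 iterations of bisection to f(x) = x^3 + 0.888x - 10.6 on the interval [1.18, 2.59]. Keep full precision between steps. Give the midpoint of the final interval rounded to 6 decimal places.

f(1.180000) = -7.909128, f(2.590000) = 9.073899 (opposite signs)
step 1: m = 1.885000, f(m) = -2.228291 < 0 → root in [1.885000, 2.590000]
step 2: m = 2.237500, f(m) = 2.588734 > 0 → root in [1.885000, 2.237500]
step 3: m = 2.061250, f(m) = -0.011871 < 0 → root in [2.061250, 2.237500]
Midpoint of [2.061250, 2.237500] = 2.149375

2.149375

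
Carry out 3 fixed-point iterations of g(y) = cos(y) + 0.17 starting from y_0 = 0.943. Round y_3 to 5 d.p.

y_1 = g(0.943000) = 0.757363
y_2 = g(0.757363) = 0.896650
y_3 = g(0.896650) = 0.794230

0.79423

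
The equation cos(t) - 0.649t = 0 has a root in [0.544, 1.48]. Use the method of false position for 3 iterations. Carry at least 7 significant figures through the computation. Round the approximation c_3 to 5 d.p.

False-position update: c = (a·f(b) − b·f(a))/(f(b) − f(a)); replace the endpoint whose sign matches f(c).
f(0.544000) = 0.502589, f(1.480000) = -0.869848
step 1: c = 0.886765, f(c) = 0.056412 > 0 → new bracket [0.886765, 1.480000]
step 2: c = 0.922895, f(c) = 0.004556 > 0 → new bracket [0.922895, 1.480000]
step 3: c = 0.925797, f(c) = 0.000355 > 0 → new bracket [0.925797, 1.480000]

0.92580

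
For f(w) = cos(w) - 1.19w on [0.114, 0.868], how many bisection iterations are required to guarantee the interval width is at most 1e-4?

Initial width b − a = 0.868 − 0.114 = 0.754000.
After n steps the width is (b−a)/2^n; need (b−a)/2^n ≤ 1e-4.
So n ≥ log₂(0.754000/1e-4) = log₂(7540.0000) ≈ 12.8803.
Hence n = 13.

13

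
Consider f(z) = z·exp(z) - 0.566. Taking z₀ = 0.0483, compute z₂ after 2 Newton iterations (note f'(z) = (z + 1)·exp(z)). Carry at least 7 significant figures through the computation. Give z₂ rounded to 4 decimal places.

Newton update: z ← z − f(z)/f'(z).
z_0 = 0.048300: f = -0.515310, f' = 1.100176 → z_1 = 0.048300 - (-0.515310)/(1.100176) = 0.516689
z_1 = 0.516689: f = 0.300212, f' = 2.542679 → z_2 = 0.516689 - (0.300212)/(2.542679) = 0.398620

0.3986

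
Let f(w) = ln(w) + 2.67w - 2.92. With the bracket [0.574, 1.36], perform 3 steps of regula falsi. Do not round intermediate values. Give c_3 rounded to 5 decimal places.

f(0.574000) = -1.942546, f(1.360000) = 1.018685
step 1: c = 1.089610, f(c) = 0.075080 > 0 → new bracket [0.574000, 1.089610]
step 2: c = 1.070423, f(c) = 0.006085 > 0 → new bracket [0.574000, 1.070423]
step 3: c = 1.068873, f(c) = 0.000497 > 0 → new bracket [0.574000, 1.068873]

1.06887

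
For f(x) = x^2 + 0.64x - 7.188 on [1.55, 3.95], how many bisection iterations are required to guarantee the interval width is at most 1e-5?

18

Initial width b − a = 3.95 − 1.55 = 2.400000.
After n steps the width is (b−a)/2^n; need (b−a)/2^n ≤ 1e-5.
So n ≥ log₂(2.400000/1e-5) = log₂(240000.0000) ≈ 17.8727.
Hence n = 18.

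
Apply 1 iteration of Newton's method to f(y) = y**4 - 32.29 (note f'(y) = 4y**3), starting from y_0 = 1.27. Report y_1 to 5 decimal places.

Newton update: y ← y − f(y)/f'(y).
y_0 = 1.270000: f = -29.688554, f' = 8.193532 → y_1 = 1.270000 - (-29.688554)/(8.193532) = 4.893413

4.89341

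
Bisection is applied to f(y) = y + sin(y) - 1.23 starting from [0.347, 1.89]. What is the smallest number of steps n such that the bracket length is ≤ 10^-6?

Initial width b − a = 1.89 − 0.347 = 1.543000.
After n steps the width is (b−a)/2^n; need (b−a)/2^n ≤ 10^-6.
So n ≥ log₂(1.543000/10^-6) = log₂(1543000.0000) ≈ 20.5573.
Hence n = 21.

21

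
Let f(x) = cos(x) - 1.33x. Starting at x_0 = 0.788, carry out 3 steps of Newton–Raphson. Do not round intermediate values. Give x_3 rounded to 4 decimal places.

f'(x) = -sin(x) - 1.33
x_0 = 0.788000: f = -0.342775, f' = -2.038944 → x_1 = 0.788000 - (-0.342775)/(-2.038944) = 0.619886
x_1 = 0.619886: f = -0.010503, f' = -1.910942 → x_2 = 0.619886 - (-0.010503)/(-1.910942) = 0.614389
x_2 = 0.614389: f = -0.000012, f' = -1.906460 → x_3 = 0.614389 - (-0.000012)/(-1.906460) = 0.614383

0.6144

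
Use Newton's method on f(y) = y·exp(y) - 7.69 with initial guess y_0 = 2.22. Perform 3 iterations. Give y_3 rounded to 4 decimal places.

1.5820

f'(y) = (y + 1)·exp(y)
y_0 = 2.220000: f = 12.750275, f' = 29.647605 → y_1 = 2.220000 - (12.750275)/(29.647605) = 1.789939
y_1 = 1.789939: f = 3.030103, f' = 16.709191 → y_2 = 1.789939 - (3.030103)/(16.709191) = 1.608596
y_2 = 1.608596: f = 0.346207, f' = 13.031997 → y_3 = 1.608596 - (0.346207)/(13.031997) = 1.582030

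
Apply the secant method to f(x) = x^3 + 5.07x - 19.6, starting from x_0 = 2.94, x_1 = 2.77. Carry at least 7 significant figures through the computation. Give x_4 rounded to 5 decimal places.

2.08471

f(x_0) = 20.717984, f(x_1) = 15.697833
x_2 = 2.770000 - (15.697833)·(2.770000 - 2.940000)/(15.697833 - (20.717984)) = 2.238416; f(x_2) = 2.964368
x_3 = 2.238416 - (2.964368)·(2.238416 - 2.770000)/(2.964368 - (15.697833)) = 2.114663; f(x_3) = 0.577684
x_4 = 2.114663 - (0.577684)·(2.114663 - 2.238416)/(0.577684 - (2.964368)) = 2.084709; f(x_4) = 0.029640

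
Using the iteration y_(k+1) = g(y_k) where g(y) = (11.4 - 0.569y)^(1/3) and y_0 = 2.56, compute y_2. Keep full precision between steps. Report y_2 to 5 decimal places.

2.16703

y_1 = g(2.560000) = 2.150359
y_2 = g(2.150359) = 2.167032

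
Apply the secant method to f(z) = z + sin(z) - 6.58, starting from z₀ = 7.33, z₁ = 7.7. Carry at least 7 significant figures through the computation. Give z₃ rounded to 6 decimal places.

f(z_0) = 1.615834, f(z_1) = 2.108168
z_2 = 7.700000 - (2.108168)·(7.700000 - 7.330000)/(2.108168 - (1.615834)) = 6.115666; f(z_2) = -0.631072
z_3 = 6.115666 - (-0.631072)·(6.115666 - 7.700000)/(-0.631072 - (2.108168)) = 6.480668; f(z_3) = 0.096869

6.480668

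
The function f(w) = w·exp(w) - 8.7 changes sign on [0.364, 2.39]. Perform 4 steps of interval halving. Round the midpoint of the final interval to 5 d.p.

f(0.364000) = -8.176177, f(2.390000) = 17.383251 (opposite signs)
step 1: m = 1.377000, f(m) = -3.242956 < 0 → root in [1.377000, 2.390000]
step 2: m = 1.883500, f(m) = 3.686804 > 0 → root in [1.377000, 1.883500]
step 3: m = 1.630250, f(m) = -0.377328 < 0 → root in [1.630250, 1.883500]
step 4: m = 1.756875, f(m) = 1.479864 > 0 → root in [1.630250, 1.756875]
Midpoint of [1.630250, 1.756875] = 1.693563

1.69356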